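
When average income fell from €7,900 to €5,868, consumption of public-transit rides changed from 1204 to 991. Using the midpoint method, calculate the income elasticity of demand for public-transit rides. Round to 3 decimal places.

0.657

%ΔQ = (991 − 1204)/[(1204+991)/2] = -213/1097.5 ≈ -0.1941.
%ΔY = (5,868 − 7,900)/[(7,900+5,868)/2] = -2032/6884 ≈ -0.2952.
E_I = %ΔQ/%ΔY ≈ 0.657.
E_I ∈ (0,1): normal good (necessity).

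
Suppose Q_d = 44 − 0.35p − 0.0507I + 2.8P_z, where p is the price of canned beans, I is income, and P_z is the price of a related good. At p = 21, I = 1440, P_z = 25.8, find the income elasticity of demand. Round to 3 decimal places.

At the given point, Q_d = 44 − 0.35(21) − 0.0507(1440) + 2.8(25.8) = 44 − 7.35 − 73.008 + 72.24 = 35.882.
∂Q_d/∂I = −0.0507, so E_I = -0.0507·(1440/35.882) ≈ -2.035.
E_I < 0: inferior good.

-2.035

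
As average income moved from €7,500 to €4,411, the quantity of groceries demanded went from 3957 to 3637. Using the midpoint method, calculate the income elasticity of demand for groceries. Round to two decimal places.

%ΔQ = (3637 − 3957)/[(3957+3637)/2] = -320/3797 ≈ -0.0843.
%ΔM = (4,411 − 7,500)/[(7,500+4,411)/2] = -3089/5955.5 ≈ -0.5187.
E_I = %ΔQ/%ΔM ≈ 0.16.
E_I ∈ (0,1): normal good (necessity).

0.16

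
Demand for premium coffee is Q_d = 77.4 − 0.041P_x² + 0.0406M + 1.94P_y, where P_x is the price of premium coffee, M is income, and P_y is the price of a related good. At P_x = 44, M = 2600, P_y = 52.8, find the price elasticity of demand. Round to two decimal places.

-0.77

Evaluating quantity at (P_x, M, P_y) gives Q_d = 77.4 − 0.041(44)² + 0.0406(2600) + 1.94(52.8) = 77.4 − 79.376 + 105.56 + 102.432 = 206.016.
∂Q_d/∂P_x = −2·0.041·P_x = -3.608, so E_p = -3.608·(44/206.016) ≈ -0.77.
|E_p| < 1: demand is inelastic.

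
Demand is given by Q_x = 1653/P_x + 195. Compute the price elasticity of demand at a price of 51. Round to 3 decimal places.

-0.143

At P_x = 51, Q_x = 227.4118.
dQ_x/dP_x = −1653/P_x² = −0.6355.
Point elasticity E = (dQ_x/dP_x)·(P_x/Q_x) = -0.6355 × 51/227.4118 ≈ -0.143.
|E| < 1, so demand is inelastic at this price.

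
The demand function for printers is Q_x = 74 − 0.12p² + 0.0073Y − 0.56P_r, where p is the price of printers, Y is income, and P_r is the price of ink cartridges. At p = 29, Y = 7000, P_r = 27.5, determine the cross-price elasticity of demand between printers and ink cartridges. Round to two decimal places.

Q_x = 74 − 0.12(29)² + 0.0073(7000) − 0.56(27.5) = 74 − 100.92 + 51.1 − 15.4 = 8.78.
∂Q_x/∂P_r = −0.56, so E_xy = -0.56·(27.5/8.78) ≈ -1.75.
E_xy < 0: the goods are complements.

-1.75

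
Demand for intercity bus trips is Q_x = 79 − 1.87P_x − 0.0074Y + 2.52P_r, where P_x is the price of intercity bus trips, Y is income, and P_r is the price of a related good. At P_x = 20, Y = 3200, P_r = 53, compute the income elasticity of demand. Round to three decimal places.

At the given point, Q_x = 79 − 1.87(20) − 0.0074(3200) + 2.52(53) = 79 − 37.4 − 23.68 + 133.56 = 151.48.
∂Q_x/∂Y = −0.0074, so E_I = -0.0074·(3200/151.48) ≈ -0.156.
E_I < 0: inferior good.

-0.156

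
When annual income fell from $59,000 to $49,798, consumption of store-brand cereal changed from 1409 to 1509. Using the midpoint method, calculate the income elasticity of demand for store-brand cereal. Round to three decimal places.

%ΔQ = (1509 − 1409)/[(1409+1509)/2] = 100/1459 ≈ 0.0685.
%ΔM = (49,798 − 59,000)/[(59,000+49,798)/2] = -9202/54399 ≈ -0.1692.
E_I = %ΔQ/%ΔM ≈ -0.405.
E_I < 0: inferior good.

-0.405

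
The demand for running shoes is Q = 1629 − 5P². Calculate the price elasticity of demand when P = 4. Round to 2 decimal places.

-0.10

At P = 4, Q = 1549.
dQ/dP = −2·5·P = −40.
Point elasticity E = (dQ/dP)·(P/Q) = -40 × 4/1549 ≈ -0.10.
|E| < 1, so demand is inelastic at this price.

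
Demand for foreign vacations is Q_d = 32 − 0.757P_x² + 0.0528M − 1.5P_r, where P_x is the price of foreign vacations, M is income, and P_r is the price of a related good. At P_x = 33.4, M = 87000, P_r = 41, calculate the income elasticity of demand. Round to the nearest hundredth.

1.23

Q_d = 32 − 0.757(33.4)² + 0.0528(87000) − 1.5(41) = 32 − 844.4789 + 4593.6 − 61.5 = 3719.6211.
∂Q_d/∂M = +0.0528, so E_I = 0.0528·(87000/3719.6211) ≈ 1.23.
E_I > 1: normal good (luxury).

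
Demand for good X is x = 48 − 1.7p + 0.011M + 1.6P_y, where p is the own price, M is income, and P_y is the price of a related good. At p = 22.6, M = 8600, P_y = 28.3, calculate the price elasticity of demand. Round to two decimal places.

-0.26

Substituting, x = 48 − 1.7(22.6) + 0.011(8600) + 1.6(28.3) = 48 − 38.42 + 94.6 + 45.28 = 149.46.
∂x/∂p = −1.7, so E_p = (−1.7)·(22.6/149.46) ≈ -0.26.
|E_p| < 1: demand is inelastic.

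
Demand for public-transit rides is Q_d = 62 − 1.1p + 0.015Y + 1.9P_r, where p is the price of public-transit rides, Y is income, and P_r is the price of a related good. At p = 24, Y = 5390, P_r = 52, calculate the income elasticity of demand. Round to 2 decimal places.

0.38

Q_d = 62 − 1.1(24) + 0.015(5390) + 1.9(52) = 62 − 26.4 + 80.85 + 98.8 = 215.25.
∂Q_d/∂Y = +0.015, so E_I = 0.015·(5390/215.25) ≈ 0.38.
E_I ∈ (0,1): normal good (necessity).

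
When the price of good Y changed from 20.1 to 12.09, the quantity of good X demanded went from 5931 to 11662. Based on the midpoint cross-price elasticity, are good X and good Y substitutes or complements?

%ΔQ_x = (11662 − 5931)/[(5931+11662)/2] = 5731/8796.5 ≈ 0.6515.
%ΔP_y = (12.09 − 20.1)/[(20.1+12.09)/2] ≈ -0.4977.
E_xy = 0.6515/-0.4977 ≈ -1.309.
E_xy < 0, so the goods are complements.

complements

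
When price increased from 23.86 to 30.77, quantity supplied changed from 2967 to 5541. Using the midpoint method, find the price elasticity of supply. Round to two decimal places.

2.39

%Δq = (5541 − 2967)/[(2967 + 5541)/2] = 2574/4254 ≈ 0.6051.
%ΔP = (30.77 − 23.86)/[(23.86 + 30.77)/2] = 6.91/27.315 ≈ 0.2530.
Arc elasticity E = %Δq/%ΔP ≈ 0.6051/0.2530 ≈ 2.39.
|E| > 1: supply is elastic over this range.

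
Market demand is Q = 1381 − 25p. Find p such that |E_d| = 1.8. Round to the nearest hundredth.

Set −bp/(a − bp) = −1.8 ⇒ bp = 1.8(a − bp) ⇒ bp(1+1.8) = 1.8·a.
p = 1.8·1381/(25·2.8) ≈ 35.51.

35.51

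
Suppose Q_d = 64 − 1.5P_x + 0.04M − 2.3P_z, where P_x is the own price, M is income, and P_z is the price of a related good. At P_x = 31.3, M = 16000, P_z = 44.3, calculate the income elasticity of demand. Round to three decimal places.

Substituting, Q_d = 64 − 1.5(31.3) + 0.04(16000) − 2.3(44.3) = 64 − 46.95 + 640 − 101.89 = 555.16.
∂Q_d/∂M = +0.04, so E_I = 0.04·(16000/555.16) ≈ 1.153.
E_I > 1: normal good (luxury).

1.153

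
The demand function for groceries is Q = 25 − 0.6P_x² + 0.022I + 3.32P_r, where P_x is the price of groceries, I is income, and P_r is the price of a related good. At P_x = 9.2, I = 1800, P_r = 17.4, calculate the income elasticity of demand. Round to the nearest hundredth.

At the given point, Q = 25 − 0.6(9.2)² + 0.022(1800) + 3.32(17.4) = 25 − 50.784 + 39.6 + 57.768 = 71.584.
∂Q/∂I = +0.022, so E_I = 0.022·(1800/71.584) ≈ 0.55.
E_I ∈ (0,1): normal good (necessity).

0.55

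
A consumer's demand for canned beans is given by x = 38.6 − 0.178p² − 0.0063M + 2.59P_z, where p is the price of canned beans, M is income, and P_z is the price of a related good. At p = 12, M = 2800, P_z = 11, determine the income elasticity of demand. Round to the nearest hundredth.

x = 38.6 − 0.178(12)² − 0.0063(2800) + 2.59(11) = 38.6 − 25.632 − 17.64 + 28.49 = 23.818.
∂x/∂M = −0.0063, so E_I = -0.0063·(2800/23.818) ≈ -0.74.
E_I < 0: inferior good.

-0.74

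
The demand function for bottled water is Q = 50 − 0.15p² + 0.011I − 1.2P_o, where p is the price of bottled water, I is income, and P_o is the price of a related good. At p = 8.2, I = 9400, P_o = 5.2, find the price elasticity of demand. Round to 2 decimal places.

-0.15

At the given point, Q = 50 − 0.15(8.2)² + 0.011(9400) − 1.2(5.2) = 50 − 10.086 + 103.4 − 6.24 = 137.074.
∂Q/∂p = −2·0.15·p = -2.46, so E_p = -2.46·(8.2/137.074) ≈ -0.15.
|E_p| < 1: demand is inelastic.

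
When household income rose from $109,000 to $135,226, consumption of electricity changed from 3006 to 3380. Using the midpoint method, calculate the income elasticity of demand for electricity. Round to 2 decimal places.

%ΔQ = (3380 − 3006)/[(3006+3380)/2] = 374/3193 ≈ 0.1171.
%ΔI = (135,226 − 109,000)/[(109,000+135,226)/2] = 26226/122113 ≈ 0.2148.
E_I = %ΔQ/%ΔI ≈ 0.55.
E_I ∈ (0,1): normal good (necessity).

0.55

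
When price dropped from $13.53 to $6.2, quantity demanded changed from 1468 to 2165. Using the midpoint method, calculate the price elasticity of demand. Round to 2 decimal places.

%Δq = (2165 − 1468)/[(1468 + 2165)/2] = 697/1816.5 ≈ 0.3837.
%Δp = (6.2 − 13.53)/[(13.53 + 6.2)/2] = -7.33/9.865 ≈ -0.7430.
Arc elasticity E = %Δq/%Δp ≈ 0.3837/-0.7430 ≈ -0.52.
|E| < 1: demand is inelastic over this range.

-0.52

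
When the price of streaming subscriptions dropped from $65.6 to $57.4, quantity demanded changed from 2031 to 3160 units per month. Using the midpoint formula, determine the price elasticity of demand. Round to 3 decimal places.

-3.262

%ΔQ = (3160 − 2031)/[(2031 + 3160)/2] = 1129/2595.5 ≈ 0.4350.
%ΔP = (57.4 − 65.6)/[(65.6 + 57.4)/2] = -8.2/61.5 ≈ -0.1333.
Arc elasticity E = %ΔQ/%ΔP ≈ 0.4350/-0.1333 ≈ -3.262.
|E| > 1: demand is elastic over this range.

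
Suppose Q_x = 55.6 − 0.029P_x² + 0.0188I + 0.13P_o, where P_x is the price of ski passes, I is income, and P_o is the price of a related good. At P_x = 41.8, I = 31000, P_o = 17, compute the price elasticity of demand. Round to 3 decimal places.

Substituting, Q_x = 55.6 − 0.029(41.8)² + 0.0188(31000) + 0.13(17) = 55.6 − 50.67 + 582.8 + 2.21 = 589.94.
∂Q_x/∂P_x = −2·0.029·P_x = -2.4244, so E_p = -2.4244·(41.8/589.94) ≈ -0.172.
|E_p| < 1: demand is inelastic.

-0.172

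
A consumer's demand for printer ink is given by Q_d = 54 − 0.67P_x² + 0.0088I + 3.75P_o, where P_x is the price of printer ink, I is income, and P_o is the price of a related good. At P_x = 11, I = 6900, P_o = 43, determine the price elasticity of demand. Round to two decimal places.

Evaluating quantity at (P_x, I, P_o) gives Q_d = 54 − 0.67(11)² + 0.0088(6900) + 3.75(43) = 54 − 81.07 + 60.72 + 161.25 = 194.9.
∂Q_d/∂P_x = −2·0.67·P_x = -14.74, so E_p = -14.74·(11/194.9) ≈ -0.83.
|E_p| < 1: demand is inelastic.

-0.83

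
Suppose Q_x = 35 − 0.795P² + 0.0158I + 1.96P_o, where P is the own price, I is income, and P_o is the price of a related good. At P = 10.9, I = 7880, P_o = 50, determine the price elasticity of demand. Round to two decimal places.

At the given point, Q_x = 35 − 0.795(10.9)² + 0.0158(7880) + 1.96(50) = 35 − 94.454 + 124.504 + 98 = 163.0501.
∂Q_x/∂P = −2·0.795·P = -17.331, so E_p = -17.331·(10.9/163.0501) ≈ -1.16.
|E_p| > 1: demand is elastic.

-1.16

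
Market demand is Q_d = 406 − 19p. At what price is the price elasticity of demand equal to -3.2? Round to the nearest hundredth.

16.28

Set −bp/(a − bp) = −3.2 ⇒ bp = 3.2(a − bp) ⇒ bp(1+3.2) = 3.2·a.
p = 3.2·406/(19·4.2) ≈ 16.28.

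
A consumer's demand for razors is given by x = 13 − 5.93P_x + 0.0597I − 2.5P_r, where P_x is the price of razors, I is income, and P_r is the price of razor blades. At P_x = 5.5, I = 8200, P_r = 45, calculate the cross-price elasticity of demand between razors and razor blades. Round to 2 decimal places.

-0.31

Substituting, x = 13 − 5.93(5.5) + 0.0597(8200) − 2.5(45) = 13 − 32.615 + 489.54 − 112.5 = 357.425.
∂x/∂P_r = −2.5, so E_xy = -2.5·(45/357.425) ≈ -0.31.
E_xy < 0: the goods are complements.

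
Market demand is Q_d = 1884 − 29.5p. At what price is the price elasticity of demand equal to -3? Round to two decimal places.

47.90

Set −bp/(a − bp) = −3 ⇒ bp = 3(a − bp) ⇒ bp(1+3) = 3·a.
p = 3·1884/(29.5·4) ≈ 47.90.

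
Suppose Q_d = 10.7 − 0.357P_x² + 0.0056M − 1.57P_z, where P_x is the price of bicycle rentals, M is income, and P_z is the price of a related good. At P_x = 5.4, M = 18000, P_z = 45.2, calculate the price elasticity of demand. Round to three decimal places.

-0.691

Q_d = 10.7 − 0.357(5.4)² + 0.0056(18000) − 1.57(45.2) = 10.7 − 10.4101 + 100.8 − 70.964 = 30.1259.
∂Q_d/∂P_x = −2·0.357·P_x = -3.8556, so E_p = -3.8556·(5.4/30.1259) ≈ -0.691.
|E_p| < 1: demand is inelastic.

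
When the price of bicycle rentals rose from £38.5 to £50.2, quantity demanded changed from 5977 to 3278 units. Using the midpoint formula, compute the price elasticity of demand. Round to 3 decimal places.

%ΔQ = (3278 − 5977)/[(5977 + 3278)/2] = -2699/4627.5 ≈ -0.5833.
%ΔP = (50.2 − 38.5)/[(38.5 + 50.2)/2] = 11.7/44.35 ≈ 0.2638.
Arc elasticity E = %ΔQ/%ΔP ≈ -0.5833/0.2638 ≈ -2.211.
|E| > 1: demand is elastic over this range.

-2.211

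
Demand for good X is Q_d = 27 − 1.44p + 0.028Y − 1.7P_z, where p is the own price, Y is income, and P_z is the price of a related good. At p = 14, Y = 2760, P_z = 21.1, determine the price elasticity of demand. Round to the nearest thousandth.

Q_d = 27 − 1.44(14) + 0.028(2760) − 1.7(21.1) = 27 − 20.16 + 77.28 − 35.87 = 48.25.
∂Q_d/∂p = −1.44, so E_p = (−1.44)·(14/48.25) ≈ -0.418.
|E_p| < 1: demand is inelastic.

-0.418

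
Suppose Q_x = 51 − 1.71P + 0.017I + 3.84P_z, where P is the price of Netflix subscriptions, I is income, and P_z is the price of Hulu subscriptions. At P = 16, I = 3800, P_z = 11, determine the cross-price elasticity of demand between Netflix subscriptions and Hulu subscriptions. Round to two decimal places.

0.32

Evaluating quantity at (P, I, P_z) gives Q_x = 51 − 1.71(16) + 0.017(3800) + 3.84(11) = 51 − 27.36 + 64.6 + 42.24 = 130.48.
∂Q_x/∂P_z = +3.84, so E_xy = 3.84·(11/130.48) ≈ 0.32.
E_xy > 0: the goods are substitutes.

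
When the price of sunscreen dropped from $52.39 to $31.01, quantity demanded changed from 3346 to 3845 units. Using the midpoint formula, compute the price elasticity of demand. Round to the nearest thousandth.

%Δq = (3845 − 3346)/[(3346 + 3845)/2] = 499/3595.5 ≈ 0.1388.
%ΔP = (31.01 − 52.39)/[(52.39 + 31.01)/2] = -21.38/41.7 ≈ -0.5127.
Arc elasticity E = %Δq/%ΔP ≈ 0.1388/-0.5127 ≈ -0.271.
|E| < 1: demand is inelastic over this range.

-0.271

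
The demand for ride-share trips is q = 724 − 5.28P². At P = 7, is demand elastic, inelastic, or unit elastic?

elastic

At P = 7, q = 465.28.
dq/dP = −2·5.28·P = −73.92.
Point elasticity E = (dq/dP)·(P/q) = -73.92 × 7/465.28 ≈ -1.112.
|E| ≈ 1.112 > 1, so demand is elastic.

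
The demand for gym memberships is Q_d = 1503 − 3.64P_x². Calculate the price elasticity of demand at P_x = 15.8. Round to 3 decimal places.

At P_x = 15.8, Q_d = 594.3104.
dQ_d/dP_x = −2·3.64·P_x = −115.024.
Point elasticity E = (dQ_d/dP_x)·(P_x/Q_d) = -115.024 × 15.8/594.3104 ≈ -3.058.
|E| > 1, so demand is elastic at this price.

-3.058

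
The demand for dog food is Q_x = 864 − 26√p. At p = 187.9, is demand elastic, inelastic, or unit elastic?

At p = 187.9, Q_x = 507.6008.
dQ_x/dp = −26/(2√p) = −26/(2·13.7077).
Point elasticity E = (dQ_x/dp)·(p/Q_x) = -0.9484 × 187.9/507.6008 ≈ -0.351.
|E| ≈ 0.351 < 1, so demand is inelastic.

inelastic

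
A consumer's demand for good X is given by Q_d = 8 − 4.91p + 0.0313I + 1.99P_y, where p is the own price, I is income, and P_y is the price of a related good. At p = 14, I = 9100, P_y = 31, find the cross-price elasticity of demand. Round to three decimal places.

0.216

First evaluate Q_d: 8 − 4.91(14) + 0.0313(9100) + 1.99(31) = 8 − 68.74 + 284.83 + 61.69 = 285.78.
∂Q_d/∂P_y = +1.99, so E_xy = 1.99·(31/285.78) ≈ 0.216.
E_xy > 0: the goods are substitutes.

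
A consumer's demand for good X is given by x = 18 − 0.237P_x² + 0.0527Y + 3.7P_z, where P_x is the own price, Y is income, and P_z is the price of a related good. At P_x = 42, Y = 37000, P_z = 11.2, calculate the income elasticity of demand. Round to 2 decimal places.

First evaluate x: 18 − 0.237(42)² + 0.0527(37000) + 3.7(11.2) = 18 − 418.068 + 1949.9 + 41.44 = 1591.272.
∂x/∂Y = +0.0527, so E_I = 0.0527·(37000/1591.272) ≈ 1.23.
E_I > 1: normal good (luxury).

1.23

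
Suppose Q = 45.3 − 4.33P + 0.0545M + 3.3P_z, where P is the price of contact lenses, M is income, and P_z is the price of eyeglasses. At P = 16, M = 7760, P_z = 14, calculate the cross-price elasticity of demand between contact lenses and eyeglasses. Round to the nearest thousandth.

At the given point, Q = 45.3 − 4.33(16) + 0.0545(7760) + 3.3(14) = 45.3 − 69.28 + 422.92 + 46.2 = 445.14.
∂Q/∂P_z = +3.3, so E_xy = 3.3·(14/445.14) ≈ 0.104.
E_xy > 0: the goods are substitutes.

0.104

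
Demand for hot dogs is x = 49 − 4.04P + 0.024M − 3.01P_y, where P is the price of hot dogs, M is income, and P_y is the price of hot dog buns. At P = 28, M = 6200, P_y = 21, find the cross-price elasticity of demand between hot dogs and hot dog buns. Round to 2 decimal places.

First evaluate x: 49 − 4.04(28) + 0.024(6200) − 3.01(21) = 49 − 113.12 + 148.8 − 63.21 = 21.47.
∂x/∂P_y = −3.01, so E_xy = -3.01·(21/21.47) ≈ -2.94.
E_xy < 0: the goods are complements.

-2.94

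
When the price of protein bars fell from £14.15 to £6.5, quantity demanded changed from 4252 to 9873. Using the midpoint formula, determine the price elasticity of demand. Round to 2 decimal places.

-1.07

%ΔQ = (9873 − 4252)/[(4252 + 9873)/2] = 5621/7062.5 ≈ 0.7959.
%Δp = (6.5 − 14.15)/[(14.15 + 6.5)/2] = -7.65/10.325 ≈ -0.7409.
Arc elasticity E = %ΔQ/%Δp ≈ 0.7959/-0.7409 ≈ -1.07.
|E| > 1: demand is elastic over this range.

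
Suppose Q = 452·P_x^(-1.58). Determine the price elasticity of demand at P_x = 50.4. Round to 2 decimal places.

For a Cobb–Douglas (constant-elasticity) form Q = A·P_x^α·…, the elasticity with respect to P_x equals the exponent α at every point.
Here the exponent on P_x is -1.58, so the price elasticity of demand is -1.58.

-1.58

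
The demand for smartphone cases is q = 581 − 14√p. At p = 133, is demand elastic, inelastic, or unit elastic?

inelastic

At p = 133, q = 419.5441.
dq/dp = −14/(2√p) = −14/(2·11.5326).
Point elasticity E = (dq/dp)·(p/q) = -0.607 × 133/419.5441 ≈ -0.192.
|E| ≈ 0.192 < 1, so demand is inelastic.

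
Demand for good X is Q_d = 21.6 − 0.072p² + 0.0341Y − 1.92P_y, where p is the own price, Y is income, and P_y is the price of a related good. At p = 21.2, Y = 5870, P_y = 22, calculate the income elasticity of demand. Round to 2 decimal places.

First evaluate Q_d: 21.6 − 0.072(21.2)² + 0.0341(5870) − 1.92(22) = 21.6 − 32.3597 + 200.167 − 42.24 = 147.1673.
∂Q_d/∂Y = +0.0341, so E_I = 0.0341·(5870/147.1673) ≈ 1.36.
E_I > 1: normal good (luxury).

1.36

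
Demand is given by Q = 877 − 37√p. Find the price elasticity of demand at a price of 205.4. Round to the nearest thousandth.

At p = 205.4, Q = 346.724.
dQ/dp = −37/(2√p) = −37/(2·14.3318).
Point elasticity E = (dQ/dp)·(p/Q) = -1.2908 × 205.4/346.724 ≈ -0.765.
|E| < 1, so demand is inelastic at this price.

-0.765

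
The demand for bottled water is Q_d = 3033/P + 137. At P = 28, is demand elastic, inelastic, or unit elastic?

inelastic

At P = 28, Q_d = 245.3214.
dQ_d/dP = −3033/P² = −3.8686.
Point elasticity E = (dQ_d/dP)·(P/Q_d) = -3.8686 × 28/245.3214 ≈ -0.442.
|E| ≈ 0.442 < 1, so demand is inelastic.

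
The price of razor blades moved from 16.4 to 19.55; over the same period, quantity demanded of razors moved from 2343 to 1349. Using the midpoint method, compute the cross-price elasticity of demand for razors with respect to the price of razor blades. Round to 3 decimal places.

%ΔQ_x = (1349 − 2343)/[(2343+1349)/2] = -994/1846 ≈ -0.5385.
%ΔP_y = (19.55 − 16.4)/[(16.4+19.55)/2] ≈ 0.1752.
E_xy = -0.5385/0.1752 ≈ -3.073.
E_xy < 0, so razors and razor blades are complements.

-3.073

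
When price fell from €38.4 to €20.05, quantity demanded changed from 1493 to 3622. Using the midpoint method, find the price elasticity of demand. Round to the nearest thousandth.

%Δq = (3622 − 1493)/[(1493 + 3622)/2] = 2129/2557.5 ≈ 0.8325.
%ΔP = (20.05 − 38.4)/[(38.4 + 20.05)/2] = -18.35/29.225 ≈ -0.6279.
Arc elasticity E = %Δq/%ΔP ≈ 0.8325/-0.6279 ≈ -1.326.
|E| > 1: demand is elastic over this range.

-1.326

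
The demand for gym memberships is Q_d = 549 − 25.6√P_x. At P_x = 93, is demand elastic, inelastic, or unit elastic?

At P_x = 93, Q_d = 302.1225.
dQ_d/dP_x = −25.6/(2√P_x) = −25.6/(2·9.6437).
Point elasticity E = (dQ_d/dP_x)·(P_x/Q_d) = -1.3273 × 93/302.1225 ≈ -0.409.
|E| ≈ 0.409 < 1, so demand is inelastic.

inelastic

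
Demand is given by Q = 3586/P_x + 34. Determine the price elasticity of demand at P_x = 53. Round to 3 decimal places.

-0.666

At P_x = 53, Q = 101.6604.
dQ/dP_x = −3586/P_x² = −1.2766.
Point elasticity E = (dQ/dP_x)·(P_x/Q) = -1.2766 × 53/101.6604 ≈ -0.666.
|E| < 1, so demand is inelastic at this price.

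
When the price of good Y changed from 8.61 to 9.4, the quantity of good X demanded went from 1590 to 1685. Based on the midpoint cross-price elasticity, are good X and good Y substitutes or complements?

%ΔQ_x = (1685 − 1590)/[(1590+1685)/2] = 95/1637.5 ≈ 0.0580.
%ΔP_y = (9.4 − 8.61)/[(8.61+9.4)/2] ≈ 0.0877.
E_xy = 0.0580/0.0877 ≈ 0.661.
E_xy > 0, so the goods are substitutes.

substitutes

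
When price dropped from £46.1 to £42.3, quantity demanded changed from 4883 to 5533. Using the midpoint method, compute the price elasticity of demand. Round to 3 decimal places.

%Δq = (5533 − 4883)/[(4883 + 5533)/2] = 650/5208 ≈ 0.1248.
%Δp = (42.3 − 46.1)/[(46.1 + 42.3)/2] = -3.8/44.2 ≈ -0.0860.
Arc elasticity E = %Δq/%Δp ≈ 0.1248/-0.0860 ≈ -1.452.
|E| > 1: demand is elastic over this range.

-1.452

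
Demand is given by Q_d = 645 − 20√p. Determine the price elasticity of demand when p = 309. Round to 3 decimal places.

-0.599

At p = 309, Q_d = 293.4321.
dQ_d/dp = −20/(2√p) = −20/(2·17.5784).
Point elasticity E = (dQ_d/dp)·(p/Q_d) = -0.5689 × 309/293.4321 ≈ -0.599.
|E| < 1, so demand is inelastic at this price.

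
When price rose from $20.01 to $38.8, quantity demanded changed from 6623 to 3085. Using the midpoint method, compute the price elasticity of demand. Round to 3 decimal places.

%ΔQ = (3085 − 6623)/[(6623 + 3085)/2] = -3538/4854 ≈ -0.7289.
%ΔP = (38.8 − 20.01)/[(20.01 + 38.8)/2] = 18.79/29.405 ≈ 0.6390.
Arc elasticity E = %ΔQ/%ΔP ≈ -0.7289/0.6390 ≈ -1.141.
|E| > 1: demand is elastic over this range.

-1.141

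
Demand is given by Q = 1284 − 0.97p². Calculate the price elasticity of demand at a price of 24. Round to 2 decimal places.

At p = 24, Q = 725.28.
dQ/dp = −2·0.97·p = −46.56.
Point elasticity E = (dQ/dp)·(p/Q) = -46.56 × 24/725.28 ≈ -1.54.
|E| > 1, so demand is elastic at this price.

-1.54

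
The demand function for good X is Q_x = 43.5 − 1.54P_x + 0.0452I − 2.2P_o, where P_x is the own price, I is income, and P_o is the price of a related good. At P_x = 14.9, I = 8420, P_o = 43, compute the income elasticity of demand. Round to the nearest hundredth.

Q_x = 43.5 − 1.54(14.9) + 0.0452(8420) − 2.2(43) = 43.5 − 22.946 + 380.584 − 94.6 = 306.538.
∂Q_x/∂I = +0.0452, so E_I = 0.0452·(8420/306.538) ≈ 1.24.
E_I > 1: normal good (luxury).

1.24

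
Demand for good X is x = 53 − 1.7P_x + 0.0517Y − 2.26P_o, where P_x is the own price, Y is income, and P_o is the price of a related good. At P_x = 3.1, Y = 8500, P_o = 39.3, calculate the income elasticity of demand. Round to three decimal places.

Substituting, x = 53 − 1.7(3.1) + 0.0517(8500) − 2.26(39.3) = 53 − 5.27 + 439.45 − 88.818 = 398.362.
∂x/∂Y = +0.0517, so E_I = 0.0517·(8500/398.362) ≈ 1.103.
E_I > 1: normal good (luxury).

1.103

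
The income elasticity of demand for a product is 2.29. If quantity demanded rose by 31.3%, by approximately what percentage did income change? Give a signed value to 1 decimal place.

%ΔQ ≈ E × %ΔI ⇒ %ΔI = %ΔQ / E = (31.3%)/(2.29) ≈ 13.7%.

13.7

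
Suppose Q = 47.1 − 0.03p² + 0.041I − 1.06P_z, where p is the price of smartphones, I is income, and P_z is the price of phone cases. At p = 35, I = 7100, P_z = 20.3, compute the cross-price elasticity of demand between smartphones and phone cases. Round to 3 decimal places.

-0.077

Q = 47.1 − 0.03(35)² + 0.041(7100) − 1.06(20.3) = 47.1 − 36.75 + 291.1 − 21.518 = 279.932.
∂Q/∂P_z = −1.06, so E_xy = -1.06·(20.3/279.932) ≈ -0.077.
E_xy < 0: the goods are complements.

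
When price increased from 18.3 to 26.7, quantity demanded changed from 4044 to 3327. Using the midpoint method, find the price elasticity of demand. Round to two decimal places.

%ΔQ = (3327 − 4044)/[(4044 + 3327)/2] = -717/3685.5 ≈ -0.1945.
%ΔP = (26.7 − 18.3)/[(18.3 + 26.7)/2] = 8.4/22.5 ≈ 0.3733.
Arc elasticity E = %ΔQ/%ΔP ≈ -0.1945/0.3733 ≈ -0.52.
|E| < 1: demand is inelastic over this range.

-0.52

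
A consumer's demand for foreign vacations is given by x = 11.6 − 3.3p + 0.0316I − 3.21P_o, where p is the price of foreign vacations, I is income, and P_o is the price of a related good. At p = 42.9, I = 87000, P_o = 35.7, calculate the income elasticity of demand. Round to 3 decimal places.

x = 11.6 − 3.3(42.9) + 0.0316(87000) − 3.21(35.7) = 11.6 − 141.57 + 2749.2 − 114.597 = 2504.633.
∂x/∂I = +0.0316, so E_I = 0.0316·(87000/2504.633) ≈ 1.098.
E_I > 1: normal good (luxury).

1.098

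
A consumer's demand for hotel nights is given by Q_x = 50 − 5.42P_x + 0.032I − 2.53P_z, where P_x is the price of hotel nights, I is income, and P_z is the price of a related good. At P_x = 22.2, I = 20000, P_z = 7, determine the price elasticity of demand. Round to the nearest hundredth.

-0.22

Evaluating quantity at (P_x, I, P_z) gives Q_x = 50 − 5.42(22.2) + 0.032(20000) − 2.53(7) = 50 − 120.324 + 640 − 17.71 = 551.966.
∂Q_x/∂P_x = −5.42, so E_p = (−5.42)·(22.2/551.966) ≈ -0.22.
|E_p| < 1: demand is inelastic.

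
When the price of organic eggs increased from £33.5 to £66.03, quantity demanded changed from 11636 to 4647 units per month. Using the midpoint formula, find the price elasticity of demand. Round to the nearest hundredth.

%Δq = (4647 − 11636)/[(11636 + 4647)/2] = -6989/8141.5 ≈ -0.8584.
%Δp = (66.03 − 33.5)/[(33.5 + 66.03)/2] = 32.53/49.765 ≈ 0.6537.
Arc elasticity E = %Δq/%Δp ≈ -0.8584/0.6537 ≈ -1.31.
|E| > 1: demand is elastic over this range.

-1.31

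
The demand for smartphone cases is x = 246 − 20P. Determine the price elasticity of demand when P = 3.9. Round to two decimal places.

-0.46

At P = 3.9, x = 168.
dx/dP = −20.
Point elasticity E = (dx/dP)·(P/x) = -20 × 3.9/168 ≈ -0.46.
|E| < 1, so demand is inelastic at this price.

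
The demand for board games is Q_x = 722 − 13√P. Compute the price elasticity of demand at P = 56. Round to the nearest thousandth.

-0.078

At P = 56, Q_x = 624.7169.
dQ_x/dP = −13/(2√P) = −13/(2·7.4833).
Point elasticity E = (dQ_x/dP)·(P/Q_x) = -0.8686 × 56/624.7169 ≈ -0.078.
|E| < 1, so demand is inelastic at this price.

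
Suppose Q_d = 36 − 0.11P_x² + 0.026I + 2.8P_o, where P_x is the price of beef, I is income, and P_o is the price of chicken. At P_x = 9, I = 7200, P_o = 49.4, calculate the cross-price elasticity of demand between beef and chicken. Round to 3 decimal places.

0.392

At the given point, Q_d = 36 − 0.11(9)² + 0.026(7200) + 2.8(49.4) = 36 − 8.91 + 187.2 + 138.32 = 352.61.
∂Q_d/∂P_o = +2.8, so E_xy = 2.8·(49.4/352.61) ≈ 0.392.
E_xy > 0: the goods are substitutes.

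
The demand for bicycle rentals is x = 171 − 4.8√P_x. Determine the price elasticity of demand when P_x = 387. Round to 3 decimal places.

-0.617

At P_x = 387, x = 76.5729.
dx/dP_x = −4.8/(2√P_x) = −4.8/(2·19.6723).
Point elasticity E = (dx/dP_x)·(P_x/x) = -0.122 × 387/76.5729 ≈ -0.617.
|E| < 1, so demand is inelastic at this price.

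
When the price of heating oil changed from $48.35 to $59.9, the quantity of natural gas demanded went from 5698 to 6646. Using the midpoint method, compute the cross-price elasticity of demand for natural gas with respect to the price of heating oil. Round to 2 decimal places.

0.72

%ΔQ_x = (6646 − 5698)/[(5698+6646)/2] = 948/6172 ≈ 0.1536.
%ΔP_y = (59.9 − 48.35)/[(48.35+59.9)/2] ≈ 0.2134.
E_xy = 0.1536/0.2134 ≈ 0.72.
E_xy > 0, so natural gas and heating oil are substitutes.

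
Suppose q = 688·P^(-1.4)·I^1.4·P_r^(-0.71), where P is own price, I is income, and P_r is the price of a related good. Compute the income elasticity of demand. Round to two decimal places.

For a Cobb–Douglas (constant-elasticity) form q = A·I^α·…, the elasticity with respect to I equals the exponent α at every point.
Here the exponent on I is 1.4, so the income elasticity of demand is 1.40.

1.40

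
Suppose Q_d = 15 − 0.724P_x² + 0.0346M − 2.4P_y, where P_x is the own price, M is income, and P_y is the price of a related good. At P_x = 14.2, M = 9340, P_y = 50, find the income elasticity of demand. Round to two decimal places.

Evaluating quantity at (P_x, M, P_y) gives Q_d = 15 − 0.724(14.2)² + 0.0346(9340) − 2.4(50) = 15 − 145.9874 + 323.164 − 120 = 72.1766.
∂Q_d/∂M = +0.0346, so E_I = 0.0346·(9340/72.1766) ≈ 4.48.
E_I > 1: normal good (luxury).

4.48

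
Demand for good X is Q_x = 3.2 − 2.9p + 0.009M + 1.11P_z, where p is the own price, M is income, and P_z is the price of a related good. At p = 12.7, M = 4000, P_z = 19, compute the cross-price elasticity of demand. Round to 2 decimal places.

0.90

First evaluate Q_x: 3.2 − 2.9(12.7) + 0.009(4000) + 1.11(19) = 3.2 − 36.83 + 36 + 21.09 = 23.46.
∂Q_x/∂P_z = +1.11, so E_xy = 1.11·(19/23.46) ≈ 0.90.
E_xy > 0: the goods are substitutes.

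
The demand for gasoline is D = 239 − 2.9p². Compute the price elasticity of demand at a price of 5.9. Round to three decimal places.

At p = 5.9, D = 138.051.
dD/dp = −2·2.9·p = −34.22.
Point elasticity E = (dD/dp)·(p/D) = -34.22 × 5.9/138.051 ≈ -1.462.
|E| > 1, so demand is elastic at this price.

-1.462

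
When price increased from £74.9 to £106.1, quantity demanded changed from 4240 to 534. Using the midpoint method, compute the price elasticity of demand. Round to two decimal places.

-4.50

%Δq = (534 − 4240)/[(4240 + 534)/2] = -3706/2387 ≈ -1.5526.
%ΔP = (106.1 − 74.9)/[(74.9 + 106.1)/2] = 31.2/90.5 ≈ 0.3448.
Arc elasticity E = %Δq/%ΔP ≈ -1.5526/0.3448 ≈ -4.50.
|E| > 1: demand is elastic over this range.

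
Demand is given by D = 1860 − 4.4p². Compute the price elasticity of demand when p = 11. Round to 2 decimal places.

-0.80

At p = 11, D = 1327.6.
dD/dp = −2·4.4·p = −96.8.
Point elasticity E = (dD/dp)·(p/D) = -96.8 × 11/1327.6 ≈ -0.80.
|E| < 1, so demand is inelastic at this price.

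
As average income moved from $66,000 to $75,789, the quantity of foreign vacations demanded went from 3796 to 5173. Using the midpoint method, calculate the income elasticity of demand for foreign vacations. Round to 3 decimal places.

%ΔQ = (5173 − 3796)/[(3796+5173)/2] = 1377/4484.5 ≈ 0.3071.
%ΔI = (75,789 − 66,000)/[(66,000+75,789)/2] = 9789/70894.5 ≈ 0.1381.
E_I = %ΔQ/%ΔI ≈ 2.224.
E_I > 1: normal good (luxury).

2.224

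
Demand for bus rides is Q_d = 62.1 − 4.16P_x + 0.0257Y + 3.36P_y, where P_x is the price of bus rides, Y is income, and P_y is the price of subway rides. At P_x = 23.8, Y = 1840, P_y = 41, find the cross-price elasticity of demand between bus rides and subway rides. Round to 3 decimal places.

First evaluate Q_d: 62.1 − 4.16(23.8) + 0.0257(1840) + 3.36(41) = 62.1 − 99.008 + 47.288 + 137.76 = 148.14.
∂Q_d/∂P_y = +3.36, so E_xy = 3.36·(41/148.14) ≈ 0.930.
E_xy > 0: the goods are substitutes.

0.930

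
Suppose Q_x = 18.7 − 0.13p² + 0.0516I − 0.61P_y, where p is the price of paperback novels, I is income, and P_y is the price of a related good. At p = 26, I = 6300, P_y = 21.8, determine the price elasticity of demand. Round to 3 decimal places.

-0.724

Evaluating quantity at (p, I, P_y) gives Q_x = 18.7 − 0.13(26)² + 0.0516(6300) − 0.61(21.8) = 18.7 − 87.88 + 325.08 − 13.298 = 242.602.
∂Q_x/∂p = −2·0.13·p = -6.76, so E_p = -6.76·(26/242.602) ≈ -0.724.
|E_p| < 1: demand is inelastic.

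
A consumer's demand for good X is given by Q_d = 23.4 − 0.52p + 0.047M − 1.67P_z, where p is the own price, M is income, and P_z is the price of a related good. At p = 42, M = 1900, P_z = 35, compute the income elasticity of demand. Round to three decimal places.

2.755

Substituting, Q_d = 23.4 − 0.52(42) + 0.047(1900) − 1.67(35) = 23.4 − 21.84 + 89.3 − 58.45 = 32.41.
∂Q_d/∂M = +0.047, so E_I = 0.047·(1900/32.41) ≈ 2.755.
E_I > 1: normal good (luxury).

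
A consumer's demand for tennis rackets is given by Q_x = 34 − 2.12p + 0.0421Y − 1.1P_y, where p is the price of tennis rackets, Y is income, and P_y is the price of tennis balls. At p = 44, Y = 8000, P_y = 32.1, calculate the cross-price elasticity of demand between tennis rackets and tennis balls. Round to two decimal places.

Q_x = 34 − 2.12(44) + 0.0421(8000) − 1.1(32.1) = 34 − 93.28 + 336.8 − 35.31 = 242.21.
∂Q_x/∂P_y = −1.1, so E_xy = -1.1·(32.1/242.21) ≈ -0.15.
E_xy < 0: the goods are complements.

-0.15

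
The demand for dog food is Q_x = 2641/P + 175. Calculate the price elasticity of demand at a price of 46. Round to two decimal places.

-0.25

At P = 46, Q_x = 232.413.
dQ_x/dP = −2641/P² = −1.2481.
Point elasticity E = (dQ_x/dP)·(P/Q_x) = -1.2481 × 46/232.413 ≈ -0.25.
|E| < 1, so demand is inelastic at this price.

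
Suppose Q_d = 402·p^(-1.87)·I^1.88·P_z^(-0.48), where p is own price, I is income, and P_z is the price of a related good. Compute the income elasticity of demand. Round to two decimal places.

1.88

For a Cobb–Douglas (constant-elasticity) form Q_d = A·I^α·…, the elasticity with respect to I equals the exponent α at every point.
Here the exponent on I is 1.88, so the income elasticity of demand is 1.88.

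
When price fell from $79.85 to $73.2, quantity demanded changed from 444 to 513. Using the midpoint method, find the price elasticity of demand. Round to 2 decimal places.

%Δq = (513 − 444)/[(444 + 513)/2] = 69/478.5 ≈ 0.1442.
%Δp = (73.2 − 79.85)/[(79.85 + 73.2)/2] = -6.65/76.525 ≈ -0.0869.
Arc elasticity E = %Δq/%Δp ≈ 0.1442/-0.0869 ≈ -1.66.
|E| > 1: demand is elastic over this range.

-1.66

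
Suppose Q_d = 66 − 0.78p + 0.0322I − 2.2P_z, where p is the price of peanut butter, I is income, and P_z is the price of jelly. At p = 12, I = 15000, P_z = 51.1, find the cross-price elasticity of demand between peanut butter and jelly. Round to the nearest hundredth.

Evaluating quantity at (p, I, P_z) gives Q_d = 66 − 0.78(12) + 0.0322(15000) − 2.2(51.1) = 66 − 9.36 + 483 − 112.42 = 427.22.
∂Q_d/∂P_z = −2.2, so E_xy = -2.2·(51.1/427.22) ≈ -0.26.
E_xy < 0: the goods are complements.

-0.26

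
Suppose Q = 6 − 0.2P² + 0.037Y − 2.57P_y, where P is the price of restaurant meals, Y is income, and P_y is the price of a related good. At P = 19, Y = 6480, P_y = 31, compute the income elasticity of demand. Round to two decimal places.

Evaluating quantity at (P, Y, P_y) gives Q = 6 − 0.2(19)² + 0.037(6480) − 2.57(31) = 6 − 72.2 + 239.76 − 79.67 = 93.89.
∂Q/∂Y = +0.037, so E_I = 0.037·(6480/93.89) ≈ 2.55.
E_I > 1: normal good (luxury).

2.55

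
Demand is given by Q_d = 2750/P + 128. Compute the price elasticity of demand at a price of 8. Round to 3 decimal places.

At P = 8, Q_d = 471.75.
dQ_d/dP = −2750/P² = −42.9688.
Point elasticity E = (dQ_d/dP)·(P/Q_d) = -42.9688 × 8/471.75 ≈ -0.729.
|E| < 1, so demand is inelastic at this price.

-0.729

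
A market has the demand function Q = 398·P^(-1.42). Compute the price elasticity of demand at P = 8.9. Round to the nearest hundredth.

For a Cobb–Douglas (constant-elasticity) form Q = A·P^α·…, the elasticity with respect to P equals the exponent α at every point.
Here the exponent on P is -1.42, so the price elasticity of demand is -1.42.

-1.42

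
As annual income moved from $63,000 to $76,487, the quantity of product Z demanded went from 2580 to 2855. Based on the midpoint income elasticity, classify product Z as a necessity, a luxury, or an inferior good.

necessity

%ΔQ = (2855 − 2580)/[(2580+2855)/2] = 275/2717.5 ≈ 0.1012.
%ΔI = (76,487 − 63,000)/[(63,000+76,487)/2] = 13487/69743.5 ≈ 0.1934.
E_I = %ΔQ/%ΔI ≈ 0.523.
E_I ∈ (0,1): normal good (necessity).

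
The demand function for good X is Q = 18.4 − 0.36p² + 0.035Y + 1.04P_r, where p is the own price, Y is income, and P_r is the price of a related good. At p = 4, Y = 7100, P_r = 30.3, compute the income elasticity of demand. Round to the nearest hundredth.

0.85

At the given point, Q = 18.4 − 0.36(4)² + 0.035(7100) + 1.04(30.3) = 18.4 − 5.76 + 248.5 + 31.512 = 292.652.
∂Q/∂Y = +0.035, so E_I = 0.035·(7100/292.652) ≈ 0.85.
E_I ∈ (0,1): normal good (necessity).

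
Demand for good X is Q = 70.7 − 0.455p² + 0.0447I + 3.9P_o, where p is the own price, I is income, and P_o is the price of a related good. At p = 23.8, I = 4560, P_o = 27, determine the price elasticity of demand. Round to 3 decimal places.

-4.222

First evaluate Q: 70.7 − 0.455(23.8)² + 0.0447(4560) + 3.9(27) = 70.7 − 257.7302 + 203.832 + 105.3 = 122.1018.
∂Q/∂p = −2·0.455·p = -21.658, so E_p = -21.658·(23.8/122.1018) ≈ -4.222.
|E_p| > 1: demand is elastic.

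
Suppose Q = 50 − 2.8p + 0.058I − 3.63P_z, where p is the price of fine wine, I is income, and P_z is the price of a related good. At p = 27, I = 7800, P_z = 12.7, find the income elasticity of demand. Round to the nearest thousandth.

Evaluating quantity at (p, I, P_z) gives Q = 50 − 2.8(27) + 0.058(7800) − 3.63(12.7) = 50 − 75.6 + 452.4 − 46.101 = 380.699.
∂Q/∂I = +0.058, so E_I = 0.058·(7800/380.699) ≈ 1.188.
E_I > 1: normal good (luxury).

1.188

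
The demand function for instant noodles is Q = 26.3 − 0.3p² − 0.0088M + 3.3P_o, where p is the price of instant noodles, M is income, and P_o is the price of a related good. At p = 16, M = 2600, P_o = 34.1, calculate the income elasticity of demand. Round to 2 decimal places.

Evaluating quantity at (p, M, P_o) gives Q = 26.3 − 0.3(16)² − 0.0088(2600) + 3.3(34.1) = 26.3 − 76.8 − 22.88 + 112.53 = 39.15.
∂Q/∂M = −0.0088, so E_I = -0.0088·(2600/39.15) ≈ -0.58.
E_I < 0: inferior good.

-0.58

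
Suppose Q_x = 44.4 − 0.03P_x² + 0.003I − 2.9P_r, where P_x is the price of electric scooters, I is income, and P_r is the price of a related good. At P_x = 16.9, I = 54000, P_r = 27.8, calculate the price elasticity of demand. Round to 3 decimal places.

-0.146

Q_x = 44.4 − 0.03(16.9)² + 0.003(54000) − 2.9(27.8) = 44.4 − 8.5683 + 162 − 80.62 = 117.2117.
∂Q_x/∂P_x = −2·0.03·P_x = -1.014, so E_p = -1.014·(16.9/117.2117) ≈ -0.146.
|E_p| < 1: demand is inelastic.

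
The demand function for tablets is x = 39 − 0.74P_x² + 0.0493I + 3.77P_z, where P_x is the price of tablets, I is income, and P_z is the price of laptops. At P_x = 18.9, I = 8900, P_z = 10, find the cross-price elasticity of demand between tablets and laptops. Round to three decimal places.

At the given point, x = 39 − 0.74(18.9)² + 0.0493(8900) + 3.77(10) = 39 − 264.3354 + 438.77 + 37.7 = 251.1346.
∂x/∂P_z = +3.77, so E_xy = 3.77·(10/251.1346) ≈ 0.150.
E_xy > 0: the goods are substitutes.

0.150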